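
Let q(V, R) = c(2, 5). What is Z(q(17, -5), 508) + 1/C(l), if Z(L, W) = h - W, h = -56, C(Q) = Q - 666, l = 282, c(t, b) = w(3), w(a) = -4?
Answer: -216577/384 ≈ -564.00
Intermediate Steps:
c(t, b) = -4
q(V, R) = -4
C(Q) = -666 + Q
Z(L, W) = -56 - W
Z(q(17, -5), 508) + 1/C(l) = (-56 - 1*508) + 1/(-666 + 282) = (-56 - 508) + 1/(-384) = -564 - 1/384 = -216577/384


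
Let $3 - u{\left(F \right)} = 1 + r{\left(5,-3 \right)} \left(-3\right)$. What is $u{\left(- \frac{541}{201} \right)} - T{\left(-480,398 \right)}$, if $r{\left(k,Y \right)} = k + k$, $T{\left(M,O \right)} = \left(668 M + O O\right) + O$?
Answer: $161870$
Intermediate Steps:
$T{\left(M,O \right)} = O + O^{2} + 668 M$ ($T{\left(M,O \right)} = \left(668 M + O^{2}\right) + O = \left(O^{2} + 668 M\right) + O = O + O^{2} + 668 M$)
$r{\left(k,Y \right)} = 2 k$
$u{\left(F \right)} = 32$ ($u{\left(F \right)} = 3 - \left(1 + 2 \cdot 5 \left(-3\right)\right) = 3 - \left(1 + 10 \left(-3\right)\right) = 3 - \left(1 - 30\right) = 3 - -29 = 3 + 29 = 32$)
$u{\left(- \frac{541}{201} \right)} - T{\left(-480,398 \right)} = 32 - \left(398 + 398^{2} + 668 \left(-480\right)\right) = 32 - \left(398 + 158404 - 320640\right) = 32 - -161838 = 32 + 161838 = 161870$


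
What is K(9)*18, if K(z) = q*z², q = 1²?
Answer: 1458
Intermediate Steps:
q = 1
K(z) = z² (K(z) = 1*z² = z²)
K(9)*18 = 9²*18 = 81*18 = 1458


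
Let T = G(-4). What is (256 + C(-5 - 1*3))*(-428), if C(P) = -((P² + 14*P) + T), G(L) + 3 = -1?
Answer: -131824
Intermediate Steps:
G(L) = -4 (G(L) = -3 - 1 = -4)
T = -4
C(P) = 4 - P² - 14*P (C(P) = -((P² + 14*P) - 4) = -(-4 + P² + 14*P) = 4 - P² - 14*P)
(256 + C(-5 - 1*3))*(-428) = (256 + (4 - (-5 - 1*3)² - 14*(-5 - 1*3)))*(-428) = (256 + (4 - (-5 - 3)² - 14*(-5 - 3)))*(-428) = (256 + (4 - 1*(-8)² - 14*(-8)))*(-428) = (256 + (4 - 1*64 + 112))*(-428) = (256 + (4 - 64 + 112))*(-428) = (256 + 52)*(-428) = 308*(-428) = -131824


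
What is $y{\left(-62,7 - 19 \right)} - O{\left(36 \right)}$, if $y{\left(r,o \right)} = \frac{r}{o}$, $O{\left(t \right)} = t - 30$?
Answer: $- \frac{5}{6} \approx -0.83333$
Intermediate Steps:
$O{\left(t \right)} = -30 + t$ ($O{\left(t \right)} = t - 30 = -30 + t$)
$y{\left(-62,7 - 19 \right)} - O{\left(36 \right)} = - \frac{62}{7 - 19} - \left(-30 + 36\right) = - \frac{62}{-12} - 6 = \left(-62\right) \left(- \frac{1}{12}\right) - 6 = \frac{31}{6} - 6 = - \frac{5}{6}$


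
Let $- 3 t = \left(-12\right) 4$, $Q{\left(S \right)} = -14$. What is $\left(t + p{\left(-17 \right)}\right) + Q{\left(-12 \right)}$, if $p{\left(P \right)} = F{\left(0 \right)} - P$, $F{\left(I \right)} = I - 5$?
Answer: $14$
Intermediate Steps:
$F{\left(I \right)} = -5 + I$ ($F{\left(I \right)} = I - 5 = -5 + I$)
$p{\left(P \right)} = -5 - P$ ($p{\left(P \right)} = \left(-5 + 0\right) - P = -5 - P$)
$t = 16$ ($t = - \frac{\left(-12\right) 4}{3} = \left(- \frac{1}{3}\right) \left(-48\right) = 16$)
$\left(t + p{\left(-17 \right)}\right) + Q{\left(-12 \right)} = \left(16 - -12\right) - 14 = \left(16 + \left(-5 + 17\right)\right) - 14 = \left(16 + 12\right) - 14 = 28 - 14 = 14$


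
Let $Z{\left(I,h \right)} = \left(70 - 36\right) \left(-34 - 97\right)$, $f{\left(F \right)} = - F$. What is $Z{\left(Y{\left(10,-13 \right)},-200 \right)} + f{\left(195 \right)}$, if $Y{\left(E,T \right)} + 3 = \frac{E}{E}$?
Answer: $-4649$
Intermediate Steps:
$Y{\left(E,T \right)} = -2$ ($Y{\left(E,T \right)} = -3 + \frac{E}{E} = -3 + 1 = -2$)
$Z{\left(I,h \right)} = -4454$ ($Z{\left(I,h \right)} = 34 \left(-131\right) = -4454$)
$Z{\left(Y{\left(10,-13 \right)},-200 \right)} + f{\left(195 \right)} = -4454 - 195 = -4649$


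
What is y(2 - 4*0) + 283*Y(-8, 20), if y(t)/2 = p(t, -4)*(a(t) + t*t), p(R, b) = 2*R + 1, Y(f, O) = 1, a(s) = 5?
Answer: 373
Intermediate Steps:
p(R, b) = 1 + 2*R
y(t) = 2*(1 + 2*t)*(5 + t²) (y(t) = 2*((1 + 2*t)*(5 + t*t)) = 2*((1 + 2*t)*(5 + t²)) = 2*(1 + 2*t)*(5 + t²))
y(2 - 4*0) + 283*Y(-8, 20) = 2*(1 + 2*(2 - 4*0))*(5 + (2 - 4*0)²) + 283*1 = 2*(1 + 2*(2 + 0))*(5 + (2 + 0)²) + 283 = 2*(1 + 2*2)*(5 + 2²) + 283 = 2*(1 + 4)*(5 + 4) + 283 = 2*5*9 + 283 = 90 + 283 = 373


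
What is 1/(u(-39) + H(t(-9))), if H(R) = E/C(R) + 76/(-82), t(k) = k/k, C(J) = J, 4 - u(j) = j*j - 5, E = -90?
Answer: -41/65720 ≈ -0.00062386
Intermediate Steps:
u(j) = 9 - j² (u(j) = 4 - (j*j - 5) = 4 - (j² - 5) = 4 - (-5 + j²) = 4 + (5 - j²) = 9 - j²)
t(k) = 1
H(R) = -38/41 - 90/R (H(R) = -90/R + 76/(-82) = -90/R + 76*(-1/82) = -90/R - 38/41 = -38/41 - 90/R)
1/(u(-39) + H(t(-9))) = 1/((9 - 1*(-39)²) + (-38/41 - 90/1)) = 1/((9 - 1*1521) + (-38/41 - 90*1)) = 1/((9 - 1521) + (-38/41 - 90)) = 1/(-1512 - 3728/41) = 1/(-65720/41) = -41/65720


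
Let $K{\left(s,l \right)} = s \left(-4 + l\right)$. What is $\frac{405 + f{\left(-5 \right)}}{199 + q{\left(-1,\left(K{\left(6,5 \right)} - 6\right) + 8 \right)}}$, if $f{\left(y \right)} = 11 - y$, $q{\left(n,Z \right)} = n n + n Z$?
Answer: $\frac{421}{192} \approx 2.1927$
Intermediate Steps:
$q{\left(n,Z \right)} = n^{2} + Z n$
$\frac{405 + f{\left(-5 \right)}}{199 + q{\left(-1,\left(K{\left(6,5 \right)} - 6\right) + 8 \right)}} = \frac{405 + \left(11 - -5\right)}{199 - \left(\left(\left(6 \left(-4 + 5\right) - 6\right) + 8\right) - 1\right)} = \frac{405 + \left(11 + 5\right)}{199 - \left(\left(\left(6 \cdot 1 - 6\right) + 8\right) - 1\right)} = \frac{405 + 16}{199 - \left(\left(\left(6 - 6\right) + 8\right) - 1\right)} = \frac{421}{199 - \left(\left(0 + 8\right) - 1\right)} = \frac{421}{199 - \left(8 - 1\right)} = \frac{421}{199 - 7} = \frac{421}{192}$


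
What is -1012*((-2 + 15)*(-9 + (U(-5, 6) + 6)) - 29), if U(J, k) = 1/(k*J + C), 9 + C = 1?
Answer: 1314082/19 ≈ 69162.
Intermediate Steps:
C = -8 (C = -9 + 1 = -8)
U(J, k) = 1/(-8 + J*k) (U(J, k) = 1/(k*J - 8) = 1/(J*k - 8) = 1/(-8 + J*k))
-1012*((-2 + 15)*(-9 + (U(-5, 6) + 6)) - 29) = -1012*((-2 + 15)*(-9 + (1/(-8 - 5*6) + 6)) - 29) = -1012*(13*(-9 + (1/(-8 - 30) + 6)) - 29) = -1012*(13*(-9 + (1/(-38) + 6)) - 29) = -1012*(13*(-9 + (-1/38 + 6)) - 29) = -1012*(13*(-9 + 227/38) - 29) = -1012*(13*(-115/38) - 29) = -1012*(-1495/38 - 29) = -1012*(-2597/38) = 1314082/19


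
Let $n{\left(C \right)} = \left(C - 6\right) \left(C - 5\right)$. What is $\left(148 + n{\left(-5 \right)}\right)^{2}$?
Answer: $66564$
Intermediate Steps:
$n{\left(C \right)} = \left(-6 + C\right) \left(-5 + C\right)$
$\left(148 + n{\left(-5 \right)}\right)^{2} = \left(148 + \left(30 + \left(-5\right)^{2} - -55\right)\right)^{2} = \left(148 + \left(30 + 25 + 55\right)\right)^{2} = \left(148 + 110\right)^{2} = 258^{2} = 66564$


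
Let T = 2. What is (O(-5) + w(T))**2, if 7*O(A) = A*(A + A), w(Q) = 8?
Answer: 11236/49 ≈ 229.31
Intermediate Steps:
O(A) = 2*A**2/7 (O(A) = (A*(A + A))/7 = (A*(2*A))/7 = (2*A**2)/7 = 2*A**2/7)
(O(-5) + w(T))**2 = ((2/7)*(-5)**2 + 8)**2 = ((2/7)*25 + 8)**2 = (50/7 + 8)**2 = (106/7)**2 = 11236/49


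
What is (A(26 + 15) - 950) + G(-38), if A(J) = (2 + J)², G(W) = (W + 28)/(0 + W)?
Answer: 17086/19 ≈ 899.26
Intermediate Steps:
G(W) = (28 + W)/W
(A(26 + 15) - 950) + G(-38) = ((2 + (26 + 15))² - 950) + (28 - 38)/(-38) = ((2 + 41)² - 950) - 1/38*(-10) = (43² - 950) + 5/19 = (1849 - 950) + 5/19 = 899 + 5/19 = 17086/19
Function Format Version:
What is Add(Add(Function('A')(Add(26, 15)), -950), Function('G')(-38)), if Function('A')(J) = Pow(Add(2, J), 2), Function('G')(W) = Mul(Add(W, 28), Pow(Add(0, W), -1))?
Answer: Rational(17086, 19) ≈ 899.26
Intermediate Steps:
Function('G')(W) = Mul(Pow(W, -1), Add(28, W)) (Function('G')(W) = Mul(Add(28, W), Pow(W, -1)) = Mul(Pow(W, -1), Add(28, W)))
Add(Add(Function('A')(Add(26, 15)), -950), Function('G')(-38)) = Add(Add(Pow(Add(2, Add(26, 15)), 2), -950), Mul(Pow(-38, -1), Add(28, -38))) = Add(Add(Pow(Add(2, 41), 2), -950), Mul(Rational(-1, 38), -10)) = Add(Add(Pow(43, 2), -950), Rational(5, 19)) = Add(Add(1849, -950), Rational(5, 19)) = Add(899, Rational(5, 19)) = Rational(17086, 19)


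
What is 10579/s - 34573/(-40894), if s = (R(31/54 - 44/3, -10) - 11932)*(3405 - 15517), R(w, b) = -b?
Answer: 356624883707/421790250144 ≈ 0.84550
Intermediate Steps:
s = 144399264 (s = (-1*(-10) - 11932)*(3405 - 15517) = (10 - 11932)*(-12112) = -11922*(-12112) = 144399264)
10579/s - 34573/(-40894) = 10579/144399264 - 34573/(-40894) = 10579*(1/144399264) - 34573*(-1/40894) = 10579/144399264 + 4939/5842 = 356624883707/421790250144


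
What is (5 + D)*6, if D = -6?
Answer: -6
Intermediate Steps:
(5 + D)*6 = (5 - 6)*6 = -1*6 = -6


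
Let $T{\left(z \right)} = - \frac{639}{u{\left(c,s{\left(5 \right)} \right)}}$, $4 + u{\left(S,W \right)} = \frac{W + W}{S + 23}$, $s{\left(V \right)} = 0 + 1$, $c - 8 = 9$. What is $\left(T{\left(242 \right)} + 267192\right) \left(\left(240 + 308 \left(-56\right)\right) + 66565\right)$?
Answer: $\frac{1046690820036}{79} \approx 1.3249 \cdot 10^{10}$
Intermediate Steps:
$c = 17$ ($c = 8 + 9 = 17$)
$s{\left(V \right)} = 1$
$u{\left(S,W \right)} = -4 + \frac{2 W}{23 + S}$ ($u{\left(S,W \right)} = -4 + \frac{W + W}{S + 23} = -4 + \frac{2 W}{23 + S}$)
$T{\left(z \right)} = \frac{12780}{79}$ ($T{\left(z \right)} = - \frac{639}{2 \frac{1}{23 + 17} \left(-46 + 1 - 34\right)} = - \frac{639}{2 \cdot \frac{1}{40} \left(-46 + 1 - 34\right)} = - \frac{639}{2 \cdot \frac{1}{40} \left(-79\right)} = - \frac{639}{- \frac{79}{20}} = \left(-639\right) \left(- \frac{20}{79}\right) = \frac{12780}{79}$)
$\left(T{\left(242 \right)} + 267192\right) \left(\left(240 + 308 \left(-56\right)\right) + 66565\right) = \left(\frac{12780}{79} + 267192\right) \left(\left(240 + 308 \left(-56\right)\right) + 66565\right) = \frac{21120948 \left(\left(240 - 17248\right) + 66565\right)}{79} = \frac{21120948 \left(-17008 + 66565\right)}{79} = \frac{21120948}{79} \cdot 49557 = \frac{1046690820036}{79}$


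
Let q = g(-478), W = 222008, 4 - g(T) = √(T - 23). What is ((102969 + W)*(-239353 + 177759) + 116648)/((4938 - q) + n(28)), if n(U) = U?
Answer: -6621463721052/1641463 + 1334434446*I*√501/1641463 ≈ -4.0339e+6 + 18196.0*I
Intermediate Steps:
g(T) = 4 - √(-23 + T) (g(T) = 4 - √(T - 23) = 4 - √(-23 + T))
q = 4 - I*√501 (q = 4 - √(-23 - 478) = 4 - √(-501) = 4 - I*√501 ≈ 4.0 - 22.383*I)
((102969 + W)*(-239353 + 177759) + 116648)/((4938 - q) + n(28)) = ((102969 + 222008)*(-239353 + 177759) + 116648)/((4938 - (4 - I*√501)) + 28) = (324977*(-61594) + 116648)/((4938 + (-4 + I*√501)) + 28) = (-20016633338 + 116648)/((4934 + I*√501) + 28) = -20016516690/(4962 + I*√501)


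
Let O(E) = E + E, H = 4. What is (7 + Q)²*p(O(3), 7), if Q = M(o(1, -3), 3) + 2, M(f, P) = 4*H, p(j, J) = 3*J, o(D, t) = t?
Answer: 13125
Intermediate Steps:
O(E) = 2*E
M(f, P) = 16 (M(f, P) = 4*4 = 16)
Q = 18 (Q = 16 + 2 = 18)
(7 + Q)²*p(O(3), 7) = (7 + 18)²*(3*7) = 25²*21 = 625*21 = 13125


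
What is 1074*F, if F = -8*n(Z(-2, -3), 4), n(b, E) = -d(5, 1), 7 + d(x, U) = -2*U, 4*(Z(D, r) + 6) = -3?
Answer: -77328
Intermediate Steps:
Z(D, r) = -27/4 (Z(D, r) = -6 + (1/4)*(-3) = -6 - 3/4 = -27/4)
d(x, U) = -7 - 2*U
n(b, E) = 9 (n(b, E) = -(-7 - 2*1) = -(-7 - 2) = -1*(-9) = 9)
F = -72 (F = -8*9 = -72)
1074*F = 1074*(-72) = -77328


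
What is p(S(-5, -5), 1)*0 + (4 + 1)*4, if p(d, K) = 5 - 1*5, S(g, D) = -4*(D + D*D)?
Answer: 20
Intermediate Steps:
S(g, D) = -4*D - 4*D² (S(g, D) = -4*(D + D²) = -4*D - 4*D²)
p(d, K) = 0 (p(d, K) = 5 - 5 = 0)
p(S(-5, -5), 1)*0 + (4 + 1)*4 = 0*0 + (4 + 1)*4 = 0 + 5*4 = 0 + 20 = 20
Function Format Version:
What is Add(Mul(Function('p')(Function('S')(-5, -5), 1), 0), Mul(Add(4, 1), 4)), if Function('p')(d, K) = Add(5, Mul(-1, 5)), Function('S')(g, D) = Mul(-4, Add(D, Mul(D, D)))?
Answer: 20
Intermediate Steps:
Function('S')(g, D) = Add(Mul(-4, D), Mul(-4, Pow(D, 2))) (Function('S')(g, D) = Mul(-4, Add(D, Pow(D, 2))) = Add(Mul(-4, D), Mul(-4, Pow(D, 2))))
Function('p')(d, K) = 0 (Function('p')(d, K) = Add(5, -5) = 0)
Add(Mul(Function('p')(Function('S')(-5, -5), 1), 0), Mul(Add(4, 1), 4)) = Add(Mul(0, 0), Mul(Add(4, 1), 4)) = Add(0, Mul(5, 4)) = Add(0, 20) = 20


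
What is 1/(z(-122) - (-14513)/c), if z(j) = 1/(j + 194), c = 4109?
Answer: 295848/1049045 ≈ 0.28202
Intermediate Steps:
z(j) = 1/(194 + j)
1/(z(-122) - (-14513)/c) = 1/(1/(194 - 122) - (-14513)/4109) = 1/(1/72 - (-14513)/4109) = 1/(1/72 - 1*(-14513/4109)) = 1/(1/72 + 14513/4109) = 1/(1049045/295848) = 295848/1049045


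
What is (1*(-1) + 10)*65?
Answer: 585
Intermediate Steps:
(1*(-1) + 10)*65 = (-1 + 10)*65 = 9*65 = 585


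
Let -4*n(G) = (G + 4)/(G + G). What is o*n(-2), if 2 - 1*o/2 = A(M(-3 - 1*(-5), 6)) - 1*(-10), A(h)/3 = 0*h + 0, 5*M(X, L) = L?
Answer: -2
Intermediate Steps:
M(X, L) = L/5
A(h) = 0 (A(h) = 3*(0*h + 0) = 3*(0 + 0) = 3*0 = 0)
n(G) = -(4 + G)/(8*G) (n(G) = -(G + 4)/(4*(G + G)) = -(4 + G)/(4*(2*G)) = -(4 + G)*1/(2*G)/4 = -(4 + G)/(8*G))
o = -16 (o = 4 - 2*(0 - 1*(-10)) = 4 - 2*(0 + 10) = 4 - 2*10 = 4 - 20 = -16)
o*n(-2) = -2*(-4 - 1*(-2))/(-2) = -2*(-1)*(-4 + 2)/2 = -2*(-1)*(-2)/2 = -16*⅛ = -2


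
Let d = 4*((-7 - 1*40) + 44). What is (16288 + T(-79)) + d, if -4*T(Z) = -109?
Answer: 65213/4 ≈ 16303.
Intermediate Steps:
T(Z) = 109/4 (T(Z) = -1/4*(-109) = 109/4)
d = -12 (d = 4*((-7 - 40) + 44) = 4*(-47 + 44) = 4*(-3) = -12)
(16288 + T(-79)) + d = (16288 + 109/4) - 12 = 65261/4 - 12 = 65213/4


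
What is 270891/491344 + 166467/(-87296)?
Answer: -3634053807/2680772864 ≈ -1.3556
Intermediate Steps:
270891/491344 + 166467/(-87296) = 270891*(1/491344) + 166467*(-1/87296) = 270891/491344 - 166467/87296 = -3634053807/2680772864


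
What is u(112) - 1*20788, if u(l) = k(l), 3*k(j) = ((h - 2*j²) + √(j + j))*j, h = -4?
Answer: -957556 + 448*√14/3 ≈ -9.5700e+5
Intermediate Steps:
k(j) = j*(-4 - 2*j² + √2*√j)/3 (k(j) = (((-4 - 2*j²) + √(j + j))*j)/3 = (((-4 - 2*j²) + √(2*j))*j)/3 = (((-4 - 2*j²) + √2*√j)*j)/3 = ((-4 - 2*j² + √2*√j)*j)/3 = (j*(-4 - 2*j² + √2*√j))/3 = j*(-4 - 2*j² + √2*√j)/3)
u(l) = -4*l/3 - 2*l³/3 + √2*l^(3/2)/3
u(112) - 1*20788 = (-4/3*112 - ⅔*112³ + √2*112^(3/2)/3) - 1*20788 = (-448/3 - ⅔*1404928 + √2*(448*√7)/3) - 20788 = (-448/3 - 2809856/3 + 448*√14/3) - 20788 = (-936768 + 448*√14/3) - 20788 = -957556 + 448*√14/3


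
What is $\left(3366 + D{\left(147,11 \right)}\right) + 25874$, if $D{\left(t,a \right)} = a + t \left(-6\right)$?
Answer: $28369$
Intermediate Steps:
$D{\left(t,a \right)} = a - 6 t$
$\left(3366 + D{\left(147,11 \right)}\right) + 25874 = \left(3366 + \left(11 - 882\right)\right) + 25874 = \left(3366 - 871\right) + 25874 = 2495 + 25874 = 28369$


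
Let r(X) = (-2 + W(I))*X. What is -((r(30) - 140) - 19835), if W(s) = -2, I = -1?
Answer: 20095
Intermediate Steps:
r(X) = -4*X (r(X) = (-2 - 2)*X = -4*X)
-((r(30) - 140) - 19835) = -((-4*30 - 140) - 19835) = -((-120 - 140) - 19835) = -(-260 - 19835) = -1*(-20095) = 20095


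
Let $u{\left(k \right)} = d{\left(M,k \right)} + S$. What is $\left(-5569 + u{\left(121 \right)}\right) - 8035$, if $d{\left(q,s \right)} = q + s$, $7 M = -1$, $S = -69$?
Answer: $- \frac{94865}{7} \approx -13552.0$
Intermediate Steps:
$M = - \frac{1}{7}$ ($M = \frac{1}{7} \left(-1\right) = - \frac{1}{7} \approx -0.14286$)
$u{\left(k \right)} = - \frac{484}{7} + k$ ($u{\left(k \right)} = \left(- \frac{1}{7} + k\right) - 69 = - \frac{484}{7} + k$)
$\left(-5569 + u{\left(121 \right)}\right) - 8035 = \left(-5569 + \left(- \frac{484}{7} + 121\right)\right) - 8035 = \left(-5569 + \frac{363}{7}\right) - 8035 = - \frac{38620}{7} - 8035 = - \frac{94865}{7}$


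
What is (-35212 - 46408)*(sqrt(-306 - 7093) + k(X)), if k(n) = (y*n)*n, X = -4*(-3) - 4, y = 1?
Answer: -5223680 - 571340*I*sqrt(151) ≈ -5.2237e+6 - 7.0207e+6*I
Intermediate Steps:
X = 8 (X = 12 - 4 = 8)
k(n) = n**2 (k(n) = (1*n)*n = n*n = n**2)
(-35212 - 46408)*(sqrt(-306 - 7093) + k(X)) = (-35212 - 46408)*(sqrt(-306 - 7093) + 8**2) = -81620*(sqrt(-7399) + 64) = -81620*(7*I*sqrt(151) + 64) = -81620*(64 + 7*I*sqrt(151)) = -5223680 - 571340*I*sqrt(151)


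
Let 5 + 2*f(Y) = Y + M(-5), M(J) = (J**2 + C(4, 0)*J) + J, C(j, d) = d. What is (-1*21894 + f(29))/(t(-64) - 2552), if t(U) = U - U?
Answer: 2734/319 ≈ 8.5705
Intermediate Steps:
t(U) = 0
M(J) = J + J**2 (M(J) = (J**2 + 0*J) + J = (J**2 + 0) + J = J**2 + J = J + J**2)
f(Y) = 15/2 + Y/2 (f(Y) = -5/2 + (Y - 5*(1 - 5))/2 = -5/2 + (Y - 5*(-4))/2 = -5/2 + (Y + 20)/2 = -5/2 + (20 + Y)/2 = -5/2 + (10 + Y/2) = 15/2 + Y/2)
(-1*21894 + f(29))/(t(-64) - 2552) = (-1*21894 + (15/2 + (1/2)*29))/(0 - 2552) = (-21894 + (15/2 + 29/2))/(-2552) = (-21894 + 22)*(-1/2552) = -21872*(-1/2552) = 2734/319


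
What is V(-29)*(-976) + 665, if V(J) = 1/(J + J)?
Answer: 19773/29 ≈ 681.83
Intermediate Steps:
V(J) = 1/(2*J)
V(-29)*(-976) + 665 = ((1/2)/(-29))*(-976) + 665 = ((1/2)*(-1/29))*(-976) + 665 = -1/58*(-976) + 665 = 488/29 + 665 = 19773/29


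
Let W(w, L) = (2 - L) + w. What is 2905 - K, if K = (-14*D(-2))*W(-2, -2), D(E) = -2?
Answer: 2849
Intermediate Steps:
W(w, L) = 2 + w - L
K = 56 (K = (-14*(-2))*(2 - 2 - 1*(-2)) = 28*(2 - 2 + 2) = 28*2 = 56)
2905 - K = 2905 - 1*56 = 2905 - 56 = 2849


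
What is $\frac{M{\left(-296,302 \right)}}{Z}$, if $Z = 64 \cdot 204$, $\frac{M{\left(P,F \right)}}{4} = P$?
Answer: $- \frac{37}{408} \approx -0.090686$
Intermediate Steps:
$M{\left(P,F \right)} = 4 P$
$Z = 13056$
$\frac{M{\left(-296,302 \right)}}{Z} = \frac{4 \left(-296\right)}{13056} = \left(-1184\right) \frac{1}{13056} = - \frac{37}{408}$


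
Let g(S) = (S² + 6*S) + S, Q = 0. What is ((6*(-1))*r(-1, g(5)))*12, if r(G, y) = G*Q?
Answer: 0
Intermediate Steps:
g(S) = S² + 7*S
r(G, y) = 0 (r(G, y) = G*0 = 0)
((6*(-1))*r(-1, g(5)))*12 = ((6*(-1))*0)*12 = -6*0*12 = 0*12 = 0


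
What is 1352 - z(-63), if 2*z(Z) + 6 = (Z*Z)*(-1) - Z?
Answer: 3308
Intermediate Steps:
z(Z) = -3 - Z/2 - Z²/2 (z(Z) = -3 + ((Z*Z)*(-1) - Z)/2 = -3 + (Z²*(-1) - Z)/2 = -3 + (-Z² - Z)/2 = -3 + (-Z - Z²)/2 = -3 + (-Z/2 - Z²/2) = -3 - Z/2 - Z²/2)
1352 - z(-63) = 1352 - (-3 - ½*(-63) - ½*(-63)²) = 1352 - (-3 + 63/2 - ½*3969) = 1352 - (-3 + 63/2 - 3969/2) = 1352 - 1*(-1956) = 1352 + 1956 = 3308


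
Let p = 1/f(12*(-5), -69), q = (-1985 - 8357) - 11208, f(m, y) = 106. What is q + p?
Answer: -2284299/106 ≈ -21550.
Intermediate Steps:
q = -21550 (q = -10342 - 11208 = -21550)
p = 1/106 ≈ 0.0094340
q + p = -21550 + 1/106 = -2284299/106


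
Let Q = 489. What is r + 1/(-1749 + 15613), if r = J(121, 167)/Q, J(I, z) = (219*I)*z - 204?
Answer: 20449996315/2259832 ≈ 9049.3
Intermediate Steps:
J(I, z) = -204 + 219*I*z (J(I, z) = 219*I*z - 204 = -204 + 219*I*z)
r = 1475043/163 (r = (-204 + 219*121*167)/489 = (-204 + 4425333)*(1/489) = 4425129*(1/489) = 1475043/163 ≈ 9049.3)
r + 1/(-1749 + 15613) = 1475043/163 + 1/(-1749 + 15613) = 1475043/163 + 1/13864 = 20449996315/2259832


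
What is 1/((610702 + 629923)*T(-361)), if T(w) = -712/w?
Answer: 361/883325000 ≈ 4.0868e-7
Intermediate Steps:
1/((610702 + 629923)*T(-361)) = 1/((610702 + 629923)*((-712/(-361)))) = 1/(1240625*((-712*(-1/361)))) = 1/(1240625*(712/361)) = (1/1240625)*(361/712) = 361/883325000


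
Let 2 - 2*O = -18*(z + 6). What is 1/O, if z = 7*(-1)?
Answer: -⅛ ≈ -0.12500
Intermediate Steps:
z = -7
O = -8 (O = 1 - (-9)*(-7 + 6) = 1 - (-9)*(-1) = 1 - ½*18 = 1 - 9 = -8)
1/O = 1/(-8) = -⅛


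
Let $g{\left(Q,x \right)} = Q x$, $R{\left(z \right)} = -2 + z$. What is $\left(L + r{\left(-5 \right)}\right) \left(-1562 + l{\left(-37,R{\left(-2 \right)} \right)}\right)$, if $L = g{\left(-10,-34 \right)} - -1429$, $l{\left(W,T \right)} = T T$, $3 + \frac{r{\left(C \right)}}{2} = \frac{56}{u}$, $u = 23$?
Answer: $- \frac{62861906}{23} \approx -2.7331 \cdot 10^{6}$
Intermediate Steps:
$r{\left(C \right)} = - \frac{26}{23}$ ($r{\left(C \right)} = -6 + 2 \cdot \frac{56}{23} = -6 + \frac{112}{23} = - \frac{26}{23}$)
$l{\left(W,T \right)} = T^{2}$
$L = 1769$ ($L = \left(-10\right) \left(-34\right) - -1429 = 340 + 1429 = 1769$)
$\left(L + r{\left(-5 \right)}\right) \left(-1562 + l{\left(-37,R{\left(-2 \right)} \right)}\right) = \left(1769 - \frac{26}{23}\right) \left(-1562 + \left(-2 - 2\right)^{2}\right) = \frac{40661 \left(-1562 + \left(-4\right)^{2}\right)}{23} = \frac{40661 \left(-1562 + 16\right)}{23} = \frac{40661}{23} \left(-1546\right) = - \frac{62861906}{23}$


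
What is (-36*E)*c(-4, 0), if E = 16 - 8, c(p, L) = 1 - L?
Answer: -288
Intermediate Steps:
E = 8
(-36*E)*c(-4, 0) = (-36*8)*(1 - 1*0) = -288*(1 + 0) = -288*1 = -288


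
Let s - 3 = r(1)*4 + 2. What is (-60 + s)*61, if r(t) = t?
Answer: -3111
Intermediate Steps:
s = 9 (s = 3 + (1*4 + 2) = 3 + (4 + 2) = 3 + 6 = 9)
(-60 + s)*61 = (-60 + 9)*61 = -51*61 = -3111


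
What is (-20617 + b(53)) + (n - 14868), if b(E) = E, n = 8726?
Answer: -26706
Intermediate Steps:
(-20617 + b(53)) + (n - 14868) = (-20617 + 53) + (8726 - 14868) = -20564 - 6142 = -26706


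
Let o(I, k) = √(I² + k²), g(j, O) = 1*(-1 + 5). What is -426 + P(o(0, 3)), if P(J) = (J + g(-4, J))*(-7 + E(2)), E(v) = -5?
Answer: -510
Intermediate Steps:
g(j, O) = 4 (g(j, O) = 1*4 = 4)
P(J) = -48 - 12*J (P(J) = (J + 4)*(-7 - 5) = (4 + J)*(-12) = -48 - 12*J)
-426 + P(o(0, 3)) = -426 + (-48 - 12*√(0² + 3²)) = -426 + (-48 - 12*√(0 + 9)) = -426 + (-48 - 12*√9) = -426 + (-48 - 12*3) = -426 + (-48 - 36) = -426 - 84 = -510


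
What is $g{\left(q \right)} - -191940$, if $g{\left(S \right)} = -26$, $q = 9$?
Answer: $191914$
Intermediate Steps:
$g{\left(q \right)} - -191940 = -26 - -191940 = -26 + 191940 = 191914$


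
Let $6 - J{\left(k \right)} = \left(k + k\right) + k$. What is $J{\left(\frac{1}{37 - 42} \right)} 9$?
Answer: $\frac{297}{5} \approx 59.4$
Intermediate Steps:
$J{\left(k \right)} = 6 - 3 k$ ($J{\left(k \right)} = 6 - \left(\left(k + k\right) + k\right) = 6 - \left(2 k + k\right) = 6 - 3 k$)
$J{\left(\frac{1}{37 - 42} \right)} 9 = \left(6 - \frac{3}{37 - 42}\right) 9 = \left(6 - \frac{3}{-5}\right) 9 = \left(6 - - \frac{3}{5}\right) 9 = \left(6 + \frac{3}{5}\right) 9 = \frac{33}{5} \cdot 9 = \frac{297}{5}$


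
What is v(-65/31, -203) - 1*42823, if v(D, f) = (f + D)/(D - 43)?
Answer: -29930098/699 ≈ -42818.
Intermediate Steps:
v(D, f) = (D + f)/(-43 + D)
v(-65/31, -203) - 1*42823 = (-65/31 - 203)/(-43 - 65/31) - 1*42823 = (-65*1/31 - 203)/(-43 - 65*1/31) - 42823 = (-65/31 - 203)/(-43 - 65/31) - 42823 = -6358/31/(-1398/31) - 42823 = -31/1398*(-6358/31) - 42823 = 3179/699 - 42823 = -29930098/699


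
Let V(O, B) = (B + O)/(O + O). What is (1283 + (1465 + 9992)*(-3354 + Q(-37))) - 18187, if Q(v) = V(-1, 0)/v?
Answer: -2844843925/74 ≈ -3.8444e+7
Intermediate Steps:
V(O, B) = (B + O)/(2*O) (V(O, B) = (B + O)/((2*O)) = (B + O)*(1/(2*O)) = (B + O)/(2*O))
Q(v) = 1/(2*v) (Q(v) = ((½)*(0 - 1)/(-1))/v = ((½)*(-1)*(-1))/v = 1/(2*v))
(1283 + (1465 + 9992)*(-3354 + Q(-37))) - 18187 = (1283 + (1465 + 9992)*(-3354 + (½)/(-37))) - 18187 = (1283 + 11457*(-3354 + (½)*(-1/37))) - 18187 = (1283 + 11457*(-3354 - 1/74)) - 18187 = (1283 + 11457*(-248197/74)) - 18187 = (1283 - 2843593029/74) - 18187 = -2843498087/74 - 18187 = -2844843925/74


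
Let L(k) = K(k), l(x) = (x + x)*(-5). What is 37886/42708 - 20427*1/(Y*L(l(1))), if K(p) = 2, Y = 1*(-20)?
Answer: 218477939/427080 ≈ 511.56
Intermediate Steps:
Y = -20
l(x) = -10*x (l(x) = (2*x)*(-5) = -10*x)
L(k) = 2
37886/42708 - 20427*1/(Y*L(l(1))) = 37886/42708 - 20427/(2*(-20)) = 37886*(1/42708) - 20427/(-40) = 18943/21354 - 20427*(-1/40) = 18943/21354 + 20427/40 = 218477939/427080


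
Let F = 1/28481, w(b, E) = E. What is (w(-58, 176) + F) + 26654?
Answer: 764145231/28481 ≈ 26830.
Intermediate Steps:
F = 1/28481 ≈ 3.5111e-5
(w(-58, 176) + F) + 26654 = (176 + 1/28481) + 26654 = 5012657/28481 + 26654 = 764145231/28481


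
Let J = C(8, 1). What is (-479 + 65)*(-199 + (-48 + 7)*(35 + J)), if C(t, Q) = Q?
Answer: 693450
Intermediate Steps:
J = 1
(-479 + 65)*(-199 + (-48 + 7)*(35 + J)) = (-479 + 65)*(-199 + (-48 + 7)*(35 + 1)) = -414*(-199 - 41*36) = -414*(-199 - 1476) = -414*(-1675) = 693450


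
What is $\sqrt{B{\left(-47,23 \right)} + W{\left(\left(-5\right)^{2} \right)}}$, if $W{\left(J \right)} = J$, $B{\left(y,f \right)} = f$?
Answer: $4 \sqrt{3} \approx 6.9282$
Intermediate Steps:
$\sqrt{B{\left(-47,23 \right)} + W{\left(\left(-5\right)^{2} \right)}} = \sqrt{23 + \left(-5\right)^{2}} = \sqrt{23 + 25} = \sqrt{48} = 4 \sqrt{3}$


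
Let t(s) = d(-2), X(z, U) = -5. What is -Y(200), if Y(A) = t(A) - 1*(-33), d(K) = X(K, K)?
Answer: -28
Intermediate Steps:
d(K) = -5
t(s) = -5
Y(A) = 28 (Y(A) = -5 - 1*(-33) = -5 + 33 = 28)
-Y(200) = -1*28 = -28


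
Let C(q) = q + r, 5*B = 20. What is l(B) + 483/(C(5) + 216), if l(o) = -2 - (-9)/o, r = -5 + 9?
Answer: 719/300 ≈ 2.3967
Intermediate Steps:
B = 4 (B = (1/5)*20 = 4)
r = 4
C(q) = 4 + q (C(q) = q + 4 = 4 + q)
l(o) = -2 + 9/o
l(B) + 483/(C(5) + 216) = (-2 + 9/4) + 483/((4 + 5) + 216) = (-2 + 9*(1/4)) + 483/(9 + 216) = (-2 + 9/4) + 483/225 = 1/4 + (1/225)*483 = 1/4 + 161/75 = 719/300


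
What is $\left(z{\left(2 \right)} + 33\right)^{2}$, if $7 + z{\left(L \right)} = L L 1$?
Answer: $900$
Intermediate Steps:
$z{\left(L \right)} = -7 + L^{2}$ ($z{\left(L \right)} = -7 + L L 1 = -7 + L^{2} \cdot 1 = -7 + L^{2}$)
$\left(z{\left(2 \right)} + 33\right)^{2} = \left(\left(-7 + 2^{2}\right) + 33\right)^{2} = \left(\left(-7 + 4\right) + 33\right)^{2} = \left(-3 + 33\right)^{2} = 30^{2} = 900$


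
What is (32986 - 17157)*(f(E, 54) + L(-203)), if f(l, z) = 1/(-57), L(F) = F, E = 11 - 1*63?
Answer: -183173188/57 ≈ -3.2136e+6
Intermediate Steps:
E = -52 (E = 11 - 63 = -52)
f(l, z) = -1/57
(32986 - 17157)*(f(E, 54) + L(-203)) = (32986 - 17157)*(-1/57 - 203) = 15829*(-11572/57) = -183173188/57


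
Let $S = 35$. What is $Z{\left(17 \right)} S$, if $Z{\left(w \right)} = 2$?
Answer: $70$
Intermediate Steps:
$Z{\left(17 \right)} S = 2 \cdot 35 = 70$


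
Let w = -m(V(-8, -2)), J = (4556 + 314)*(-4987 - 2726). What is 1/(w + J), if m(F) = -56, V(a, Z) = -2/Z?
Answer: -1/37562254 ≈ -2.6622e-8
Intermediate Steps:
J = -37562310 (J = 4870*(-7713) = -37562310)
w = 56 (w = -1*(-56) = 56)
1/(w + J) = 1/(56 - 37562310) = 1/(-37562254) = -1/37562254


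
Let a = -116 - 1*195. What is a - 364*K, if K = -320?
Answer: 116169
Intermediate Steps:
a = -311 (a = -116 - 195 = -311)
a - 364*K = -311 - 364*(-320) = -311 + 116480 = 116169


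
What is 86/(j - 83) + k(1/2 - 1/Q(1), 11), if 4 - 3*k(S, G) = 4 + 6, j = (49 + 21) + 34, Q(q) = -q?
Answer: 44/21 ≈ 2.0952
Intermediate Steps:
j = 104 (j = 70 + 34 = 104)
k(S, G) = -2 (k(S, G) = 4/3 - (4 + 6)/3 = 4/3 - ⅓*10 = 4/3 - 10/3 = -2)
86/(j - 83) + k(1/2 - 1/Q(1), 11) = 86/(104 - 83) - 2 = 86/21 - 2 = 44/21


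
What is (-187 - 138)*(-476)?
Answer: 154700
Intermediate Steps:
(-187 - 138)*(-476) = -325*(-476) = 154700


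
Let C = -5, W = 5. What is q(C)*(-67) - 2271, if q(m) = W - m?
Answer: -2941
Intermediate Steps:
q(m) = 5 - m
q(C)*(-67) - 2271 = (5 - 1*(-5))*(-67) - 2271 = (5 + 5)*(-67) - 2271 = 10*(-67) - 2271 = -670 - 2271 = -2941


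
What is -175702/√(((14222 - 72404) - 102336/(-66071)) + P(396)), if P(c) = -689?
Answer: 175702*I*√256987350338855/3889563505 ≈ 724.16*I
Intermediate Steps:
-175702/√(((14222 - 72404) - 102336/(-66071)) + P(396)) = -175702/√(((14222 - 72404) - 102336/(-66071)) - 689) = -175702/√((-58182 - 102336*(-1/66071)) - 689) = -175702/√((-58182 + 102336/66071) - 689) = -175702/√(-3844040586/66071 - 689) = -175702*(-I*√256987350338855/3889563505) = -(-175702)*I*√256987350338855/3889563505 = 175702*I*√256987350338855/3889563505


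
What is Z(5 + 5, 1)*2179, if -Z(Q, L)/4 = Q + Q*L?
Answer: -174320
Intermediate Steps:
Z(Q, L) = -4*Q - 4*L*Q (Z(Q, L) = -4*(Q + Q*L) = -4*(Q + L*Q) = -4*Q - 4*L*Q)
Z(5 + 5, 1)*2179 = -4*(5 + 5)*(1 + 1)*2179 = -4*10*2*2179 = -80*2179 = -174320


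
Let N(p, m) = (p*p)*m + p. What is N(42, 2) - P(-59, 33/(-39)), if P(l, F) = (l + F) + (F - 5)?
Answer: 47264/13 ≈ 3635.7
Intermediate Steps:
N(p, m) = p + m*p² (N(p, m) = p²*m + p = m*p² + p = p + m*p²)
P(l, F) = -5 + l + 2*F (P(l, F) = (F + l) + (-5 + F) = -5 + l + 2*F)
N(42, 2) - P(-59, 33/(-39)) = 42*(1 + 2*42) - (-5 - 59 + 2*(33/(-39))) = 42*(1 + 84) - (-5 - 59 + 2*(33*(-1/39))) = 42*85 - (-5 - 59 + 2*(-11/13)) = 3570 - (-5 - 59 - 22/13) = 3570 - 1*(-854/13) = 3570 + 854/13 = 47264/13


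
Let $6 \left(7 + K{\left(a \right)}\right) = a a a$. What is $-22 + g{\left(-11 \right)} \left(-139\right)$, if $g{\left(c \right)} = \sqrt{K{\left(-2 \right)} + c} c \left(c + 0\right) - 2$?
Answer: $256 - \frac{16819 i \sqrt{174}}{3} \approx 256.0 - 73953.0 i$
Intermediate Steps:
$K{\left(a \right)} = -7 + \frac{a^{3}}{6}$ ($K{\left(a \right)} = -7 + \frac{a a a}{6} = -7 + \frac{a^{2} a}{6} = -7 + \frac{a^{3}}{6}$)
$g{\left(c \right)} = -2 + c^{2} \sqrt{- \frac{25}{3} + c}$ ($g{\left(c \right)} = \sqrt{\left(-7 + \frac{\left(-2\right)^{3}}{6}\right) + c} c \left(c + 0\right) - 2 = \sqrt{\left(-7 + \frac{1}{6} \left(-8\right)\right) + c} c c - 2 = \sqrt{\left(-7 - \frac{4}{3}\right) + c} c^{2} - 2 = \sqrt{- \frac{25}{3} + c} c^{2} - 2 = c^{2} \sqrt{- \frac{25}{3} + c} - 2 = -2 + c^{2} \sqrt{- \frac{25}{3} + c}$)
$-22 + g{\left(-11 \right)} \left(-139\right) = -22 + \left(-2 + \frac{\left(-11\right)^{2} \sqrt{-75 + 9 \left(-11\right)}}{3}\right) \left(-139\right) = -22 + \left(-2 + \frac{1}{3} \cdot 121 \sqrt{-75 - 99}\right) \left(-139\right) = -22 + \left(-2 + \frac{1}{3} \cdot 121 \sqrt{-174}\right) \left(-139\right) = -22 + \left(-2 + \frac{1}{3} \cdot 121 i \sqrt{174}\right) \left(-139\right) = -22 + \left(-2 + \frac{121 i \sqrt{174}}{3}\right) \left(-139\right) = -22 + \left(278 - \frac{16819 i \sqrt{174}}{3}\right) = 256 - \frac{16819 i \sqrt{174}}{3}$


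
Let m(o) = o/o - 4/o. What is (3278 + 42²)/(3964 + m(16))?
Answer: 20168/15859 ≈ 1.2717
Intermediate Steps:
m(o) = 1 - 4/o
(3278 + 42²)/(3964 + m(16)) = (3278 + 42²)/(3964 + (-4 + 16)/16) = (3278 + 1764)/(3964 + (1/16)*12) = 5042/(3964 + ¾) = 5042/(15859/4) = 5042*(4/15859) = 20168/15859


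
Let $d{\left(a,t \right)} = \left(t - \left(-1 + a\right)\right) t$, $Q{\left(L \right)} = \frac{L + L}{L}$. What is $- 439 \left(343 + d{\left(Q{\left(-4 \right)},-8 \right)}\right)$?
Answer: $-182185$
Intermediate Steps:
$Q{\left(L \right)} = 2$ ($Q{\left(L \right)} = \frac{2 L}{L} = 2$)
$d{\left(a,t \right)} = t \left(1 + t - a\right)$ ($d{\left(a,t \right)} = \left(1 + t - a\right) t = t \left(1 + t - a\right)$)
$- 439 \left(343 + d{\left(Q{\left(-4 \right)},-8 \right)}\right) = - 439 \left(343 - 8 \left(1 - 8 - 2\right)\right) = - 439 \left(343 - -72\right) = - 439 \left(343 + 72\right) = \left(-439\right) 415 = -182185$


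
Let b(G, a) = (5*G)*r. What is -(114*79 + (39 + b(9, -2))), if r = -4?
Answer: -8865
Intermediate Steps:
b(G, a) = -20*G (b(G, a) = (5*G)*(-4) = -20*G)
-(114*79 + (39 + b(9, -2))) = -(114*79 + (39 - 20*9)) = -(9006 + (39 - 180)) = -(9006 - 141) = -1*8865 = -8865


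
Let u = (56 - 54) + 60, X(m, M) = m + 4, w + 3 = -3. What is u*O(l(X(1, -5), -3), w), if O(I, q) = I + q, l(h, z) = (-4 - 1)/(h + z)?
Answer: -527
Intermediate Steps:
w = -6 (w = -3 - 3 = -6)
X(m, M) = 4 + m
l(h, z) = -5/(h + z)
u = 62 (u = 2 + 60 = 62)
u*O(l(X(1, -5), -3), w) = 62*(-5/((4 + 1) - 3) - 6) = 62*(-5/(5 - 3) - 6) = 62*(-5/2 - 6) = 62*(-17/2) = -527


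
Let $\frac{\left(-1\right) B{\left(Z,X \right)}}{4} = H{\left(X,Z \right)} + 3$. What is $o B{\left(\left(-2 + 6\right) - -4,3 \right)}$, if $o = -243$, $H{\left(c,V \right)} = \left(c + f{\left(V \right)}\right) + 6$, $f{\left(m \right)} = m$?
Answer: $19440$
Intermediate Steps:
$H{\left(c,V \right)} = 6 + V + c$ ($H{\left(c,V \right)} = \left(c + V\right) + 6 = \left(V + c\right) + 6 = 6 + V + c$)
$B{\left(Z,X \right)} = -36 - 4 X - 4 Z$ ($B{\left(Z,X \right)} = - 4 \left(\left(6 + Z + X\right) + 3\right) = - 4 \left(\left(6 + X + Z\right) + 3\right) = - 4 \left(9 + X + Z\right) = -36 - 4 X - 4 Z$)
$o B{\left(\left(-2 + 6\right) - -4,3 \right)} = - 243 \left(-36 - 12 - 4 \left(\left(-2 + 6\right) - -4\right)\right) = - 243 \left(-36 - 12 - 4 \left(4 + 4\right)\right) = - 243 \left(-36 - 12 - 32\right) = \left(-243\right) \left(-80\right) = 19440$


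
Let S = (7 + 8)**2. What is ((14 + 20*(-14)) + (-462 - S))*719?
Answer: -685207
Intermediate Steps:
S = 225 (S = 15**2 = 225)
((14 + 20*(-14)) + (-462 - S))*719 = ((14 + 20*(-14)) + (-462 - 1*225))*719 = ((14 - 280) + (-462 - 225))*719 = (-266 - 687)*719 = -953*719 = -685207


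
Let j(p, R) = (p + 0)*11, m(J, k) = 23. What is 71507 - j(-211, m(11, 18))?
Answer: 73828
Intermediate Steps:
j(p, R) = 11*p (j(p, R) = p*11 = 11*p)
71507 - j(-211, m(11, 18)) = 71507 - 11*(-211) = 71507 - 1*(-2321) = 71507 + 2321 = 73828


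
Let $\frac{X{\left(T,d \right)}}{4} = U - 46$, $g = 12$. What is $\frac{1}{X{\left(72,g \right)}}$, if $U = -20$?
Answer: $- \frac{1}{264} \approx -0.0037879$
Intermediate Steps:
$X{\left(T,d \right)} = -264$ ($X{\left(T,d \right)} = 4 \left(-20 - 46\right) = 4 \left(-66\right) = -264$)
$\frac{1}{X{\left(72,g \right)}} = \frac{1}{-264} = - \frac{1}{264}$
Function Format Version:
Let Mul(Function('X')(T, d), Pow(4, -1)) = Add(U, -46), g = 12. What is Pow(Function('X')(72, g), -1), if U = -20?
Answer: Rational(-1, 264) ≈ -0.0037879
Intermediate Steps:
Function('X')(T, d) = -264 (Function('X')(T, d) = Mul(4, Add(-20, -46)) = Mul(4, -66) = -264)
Pow(Function('X')(72, g), -1) = Pow(-264, -1) = Rational(-1, 264)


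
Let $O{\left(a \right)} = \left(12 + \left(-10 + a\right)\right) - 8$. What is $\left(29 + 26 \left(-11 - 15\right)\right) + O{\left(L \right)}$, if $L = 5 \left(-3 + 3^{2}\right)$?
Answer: $-623$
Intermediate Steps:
$L = 30$ ($L = 5 \left(-3 + 9\right) = 5 \cdot 6 = 30$)
$O{\left(a \right)} = -6 + a$ ($O{\left(a \right)} = \left(2 + a\right) - 8 = -6 + a$)
$\left(29 + 26 \left(-11 - 15\right)\right) + O{\left(L \right)} = \left(29 + 26 \left(-11 - 15\right)\right) + \left(-6 + 30\right) = \left(29 + 26 \left(-11 - 15\right)\right) + 24 = \left(29 + 26 \left(-26\right)\right) + 24 = \left(29 - 676\right) + 24 = -647 + 24 = -623$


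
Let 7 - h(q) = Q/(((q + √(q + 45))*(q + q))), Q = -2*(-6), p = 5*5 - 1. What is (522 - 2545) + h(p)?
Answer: -340706/169 + √69/2028 ≈ -2016.0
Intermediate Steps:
p = 24 (p = 25 - 1 = 24)
Q = 12
h(q) = 7 - 6/(q*(q + √(45 + q))) (h(q) = 7 - 12/((q + √(q + 45))*(q + q)) = 7 - 12/((q + √(45 + q))*(2*q)) = 7 - 12/(2*q*(q + √(45 + q))) = 7 - 12*1/(2*q*(q + √(45 + q))) = 7 - 6/(q*(q + √(45 + q))))
(522 - 2545) + h(p) = (522 - 2545) + (-6 + 7*24² + 7*24*√(45 + 24))/(24*(24 + √(45 + 24))) = -2023 + (-6 + 7*576 + 7*24*√69)/(24*(24 + √69)) = -2023 + (-6 + 4032 + 168*√69)/(24*(24 + √69)) = -2023 + (4026 + 168*√69)/(24*(24 + √69))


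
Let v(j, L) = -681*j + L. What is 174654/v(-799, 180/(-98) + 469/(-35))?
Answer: 21395115/66652711 ≈ 0.32099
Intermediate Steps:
v(j, L) = L - 681*j
174654/v(-799, 180/(-98) + 469/(-35)) = 174654/((180/(-98) + 469/(-35)) - 681*(-799)) = 174654/((180*(-1/98) + 469*(-1/35)) + 544119) = 174654/((-90/49 - 67/5) + 544119) = 174654/(-3733/245 + 544119) = 174654/(133305422/245) = 174654*(245/133305422) = 21395115/66652711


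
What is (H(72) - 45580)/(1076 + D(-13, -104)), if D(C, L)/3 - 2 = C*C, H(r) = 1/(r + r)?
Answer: -6563519/228816 ≈ -28.685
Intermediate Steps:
H(r) = 1/(2*r)
D(C, L) = 6 + 3*C² (D(C, L) = 6 + 3*(C*C) = 6 + 3*C²)
(H(72) - 45580)/(1076 + D(-13, -104)) = ((½)/72 - 45580)/(1076 + (6 + 3*(-13)²)) = ((½)*(1/72) - 45580)/(1076 + (6 + 3*169)) = (1/144 - 45580)/(1076 + (6 + 507)) = -6563519/(144*(1076 + 513)) = -6563519/144/1589 = -6563519/144*1/1589 = -6563519/228816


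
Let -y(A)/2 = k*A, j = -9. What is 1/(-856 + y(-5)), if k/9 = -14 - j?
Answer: -1/1306 ≈ -0.00076570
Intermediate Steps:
k = -45 (k = 9*(-14 - 1*(-9)) = 9*(-14 + 9) = 9*(-5) = -45)
y(A) = 90*A (y(A) = -(-90)*A = 90*A)
1/(-856 + y(-5)) = 1/(-856 + 90*(-5)) = 1/(-856 - 450) = 1/(-1306) = -1/1306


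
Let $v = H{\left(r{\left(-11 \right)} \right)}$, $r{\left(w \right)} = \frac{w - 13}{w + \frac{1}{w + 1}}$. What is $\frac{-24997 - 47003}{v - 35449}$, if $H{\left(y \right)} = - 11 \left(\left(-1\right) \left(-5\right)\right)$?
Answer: $\frac{4500}{2219} \approx 2.0279$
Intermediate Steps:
$r{\left(w \right)} = \frac{-13 + w}{w + \frac{1}{1 + w}}$
$H{\left(y \right)} = -55$ ($H{\left(y \right)} = \left(-11\right) 5 = -55$)
$v = -55$
$\frac{-24997 - 47003}{v - 35449} = \frac{-24997 - 47003}{-55 - 35449} = - \frac{72000}{-35504} = \left(-72000\right) \left(- \frac{1}{35504}\right) = \frac{4500}{2219}$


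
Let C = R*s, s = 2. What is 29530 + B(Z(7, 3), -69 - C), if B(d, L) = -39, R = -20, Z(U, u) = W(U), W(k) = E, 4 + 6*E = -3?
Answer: 29491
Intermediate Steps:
E = -7/6 (E = -2/3 + (1/6)*(-3) = -2/3 - 1/2 = -7/6 ≈ -1.1667)
W(k) = -7/6
Z(U, u) = -7/6
C = -40 (C = -20*2 = -40)
29530 + B(Z(7, 3), -69 - C) = 29530 - 39 = 29491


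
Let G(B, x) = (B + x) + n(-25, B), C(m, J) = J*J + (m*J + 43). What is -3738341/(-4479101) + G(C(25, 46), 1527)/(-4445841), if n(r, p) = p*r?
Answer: 5656314129190/6637790289647 ≈ 0.85214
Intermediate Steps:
C(m, J) = 43 + J² + J*m (C(m, J) = J² + (J*m + 43) = J² + (43 + J*m) = 43 + J² + J*m)
G(B, x) = x - 24*B (G(B, x) = (B + x) + B*(-25) = (B + x) - 25*B = x - 24*B)
-3738341/(-4479101) + G(C(25, 46), 1527)/(-4445841) = -3738341/(-4479101) + (1527 - 24*(43 + 46² + 46*25))/(-4445841) = -3738341*(-1/4479101) + (1527 - 24*(43 + 2116 + 1150))*(-1/4445841) = 3738341/4479101 + (1527 - 24*3309)*(-1/4445841) = 3738341/4479101 + (1527 - 79416)*(-1/4445841) = 3738341/4479101 - 77889*(-1/4445841) = 3738341/4479101 + 25963/1481947 = 5656314129190/6637790289647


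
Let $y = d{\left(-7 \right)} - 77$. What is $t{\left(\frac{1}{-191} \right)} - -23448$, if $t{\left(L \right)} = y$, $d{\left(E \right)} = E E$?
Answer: $23420$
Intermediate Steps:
$d{\left(E \right)} = E^{2}$
$y = -28$ ($y = \left(-7\right)^{2} - 77 = 49 - 77 = -28$)
$t{\left(L \right)} = -28$
$t{\left(\frac{1}{-191} \right)} - -23448 = -28 - -23448 = -28 + 23448 = 23420$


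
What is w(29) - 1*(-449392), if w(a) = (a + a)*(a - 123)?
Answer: 443940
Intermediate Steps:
w(a) = 2*a*(-123 + a) (w(a) = (2*a)*(-123 + a) = 2*a*(-123 + a))
w(29) - 1*(-449392) = 2*29*(-123 + 29) - 1*(-449392) = 2*29*(-94) + 449392 = -5452 + 449392 = 443940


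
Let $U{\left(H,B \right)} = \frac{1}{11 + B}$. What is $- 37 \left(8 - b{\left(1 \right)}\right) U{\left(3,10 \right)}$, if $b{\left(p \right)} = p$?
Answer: $- \frac{37}{3} \approx -12.333$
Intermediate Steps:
$- 37 \left(8 - b{\left(1 \right)}\right) U{\left(3,10 \right)} = \frac{\left(-37\right) \left(8 - 1\right)}{11 + 10} = \frac{\left(-37\right) \left(8 - 1\right)}{21} = \left(-37\right) 7 \cdot \frac{1}{21} = \left(-259\right) \frac{1}{21} = - \frac{37}{3}$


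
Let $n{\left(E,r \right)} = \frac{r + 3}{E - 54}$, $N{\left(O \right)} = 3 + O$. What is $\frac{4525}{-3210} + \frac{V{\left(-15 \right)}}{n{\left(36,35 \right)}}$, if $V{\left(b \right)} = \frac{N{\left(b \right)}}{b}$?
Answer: $- \frac{109087}{60990} \approx -1.7886$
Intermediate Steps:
$V{\left(b \right)} = \frac{3 + b}{b}$
$n{\left(E,r \right)} = \frac{3 + r}{-54 + E}$
$\frac{4525}{-3210} + \frac{V{\left(-15 \right)}}{n{\left(36,35 \right)}} = \frac{4525}{-3210} + \frac{\frac{1}{-15} \left(3 - 15\right)}{\frac{1}{-54 + 36} \left(3 + 35\right)} = 4525 \left(- \frac{1}{3210}\right) + \frac{\left(- \frac{1}{15}\right) \left(-12\right)}{\frac{1}{-18} \cdot 38} = - \frac{905}{642} + \frac{4}{5 \left(\left(- \frac{1}{18}\right) 38\right)} = - \frac{905}{642} + \frac{4}{5 \left(- \frac{19}{9}\right)} = - \frac{905}{642} + \frac{4}{5} \left(- \frac{9}{19}\right) = - \frac{905}{642} - \frac{36}{95} = - \frac{109087}{60990}$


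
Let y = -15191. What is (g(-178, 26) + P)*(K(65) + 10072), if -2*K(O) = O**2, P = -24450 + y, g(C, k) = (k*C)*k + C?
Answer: -2549380093/2 ≈ -1.2747e+9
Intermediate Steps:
g(C, k) = C + C*k**2 (g(C, k) = (C*k)*k + C = C*k**2 + C = C + C*k**2)
P = -39641 (P = -24450 - 15191 = -39641)
K(O) = -O**2/2
(g(-178, 26) + P)*(K(65) + 10072) = (-178*(1 + 26**2) - 39641)*(-1/2*65**2 + 10072) = (-178*(1 + 676) - 39641)*(-1/2*4225 + 10072) = (-178*677 - 39641)*(-4225/2 + 10072) = (-120506 - 39641)*(15919/2) = -160147*15919/2 = -2549380093/2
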